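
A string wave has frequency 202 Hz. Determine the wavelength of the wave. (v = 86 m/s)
λ = v/f = 0.4257 m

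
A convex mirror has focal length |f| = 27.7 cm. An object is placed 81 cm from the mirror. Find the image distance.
f = −27.7 cm (convex); 1/di = 1/f − 1/do → di = -20.64 cm (virtual image, behind mirror)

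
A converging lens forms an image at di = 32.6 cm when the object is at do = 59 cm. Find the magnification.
M = −di/do = -0.5525 (inverted image)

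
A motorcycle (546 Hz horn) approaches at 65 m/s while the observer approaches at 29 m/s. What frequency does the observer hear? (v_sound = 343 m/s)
f_obs = f·(v + v_o)/(v − v_s) = 730.6 Hz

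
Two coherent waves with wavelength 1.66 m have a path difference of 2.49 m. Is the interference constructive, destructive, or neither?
destructive — path difference = 1.5λ, an odd multiple of λ/2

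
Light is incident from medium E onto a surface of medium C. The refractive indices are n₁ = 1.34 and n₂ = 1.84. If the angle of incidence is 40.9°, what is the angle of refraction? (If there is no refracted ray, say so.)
sin θ₂ = (n₁/n₂)·sin θ₁ = 0.4768 → θ₂ = 28.48°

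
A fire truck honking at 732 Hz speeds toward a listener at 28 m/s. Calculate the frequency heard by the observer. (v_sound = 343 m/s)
f_obs = f·v/(v − v_s) = 797.1 Hz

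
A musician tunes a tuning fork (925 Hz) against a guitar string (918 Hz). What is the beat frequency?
7 Hz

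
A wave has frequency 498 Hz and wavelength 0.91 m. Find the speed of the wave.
v = fλ = 453.2 m/s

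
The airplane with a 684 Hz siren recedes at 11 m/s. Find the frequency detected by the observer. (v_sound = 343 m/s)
f_obs = f·v/(v + v_s) = 662.7 Hz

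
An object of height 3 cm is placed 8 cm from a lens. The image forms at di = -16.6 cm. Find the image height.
hi = (-di/do) × ho = 6.225 cm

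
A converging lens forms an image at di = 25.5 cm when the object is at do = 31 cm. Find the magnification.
M = −di/do = -0.8226 (inverted image)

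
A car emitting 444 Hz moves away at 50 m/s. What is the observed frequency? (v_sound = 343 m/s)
f_obs = f·v/(v + v_s) = 387.5 Hz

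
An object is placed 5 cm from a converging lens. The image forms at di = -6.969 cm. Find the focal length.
1/f = 1/do + 1/di → f = 17.7 cm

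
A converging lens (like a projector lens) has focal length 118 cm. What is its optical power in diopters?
P = 1/f = 0.8475 D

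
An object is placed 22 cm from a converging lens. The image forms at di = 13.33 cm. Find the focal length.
1/f = 1/do + 1/di → f = 8.301 cm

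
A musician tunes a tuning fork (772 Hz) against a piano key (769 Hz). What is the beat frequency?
3 Hz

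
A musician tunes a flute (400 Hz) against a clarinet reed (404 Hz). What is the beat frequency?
4 Hz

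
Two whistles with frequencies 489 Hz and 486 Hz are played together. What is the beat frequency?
3 Hz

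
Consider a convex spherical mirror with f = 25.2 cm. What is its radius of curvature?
R = 2|f| = 50.4 cm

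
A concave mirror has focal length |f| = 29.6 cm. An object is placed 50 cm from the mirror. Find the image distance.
f = +29.6 cm (concave); 1/di = 1/f − 1/do → di = 72.55 cm (real image, in front of mirror)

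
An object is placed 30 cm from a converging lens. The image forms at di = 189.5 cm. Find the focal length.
1/f = 1/do + 1/di → f = 25.9 cm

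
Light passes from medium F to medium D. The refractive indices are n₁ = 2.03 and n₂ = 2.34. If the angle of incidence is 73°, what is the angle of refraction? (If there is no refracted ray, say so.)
sin θ₂ = (n₁/n₂)·sin θ₁ = 0.8296 → θ₂ = 56.06°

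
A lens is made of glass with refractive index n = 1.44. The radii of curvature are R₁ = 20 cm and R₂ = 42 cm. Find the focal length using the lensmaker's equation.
1/f = (n − 1)(1/R₁ − 1/R₂) → f = 86.78 cm (converging lens)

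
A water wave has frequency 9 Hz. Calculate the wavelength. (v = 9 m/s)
λ = v/f = 1 m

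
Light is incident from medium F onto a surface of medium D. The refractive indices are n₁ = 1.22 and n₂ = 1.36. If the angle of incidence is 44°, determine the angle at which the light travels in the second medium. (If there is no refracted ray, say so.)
sin θ₂ = (n₁/n₂)·sin θ₁ = 0.6231 → θ₂ = 38.55°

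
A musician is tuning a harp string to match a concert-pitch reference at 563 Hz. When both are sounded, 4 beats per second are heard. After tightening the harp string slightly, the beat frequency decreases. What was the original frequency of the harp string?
559 Hz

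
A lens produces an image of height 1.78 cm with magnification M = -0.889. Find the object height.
ho = |hi|/|M| = 2.002 cm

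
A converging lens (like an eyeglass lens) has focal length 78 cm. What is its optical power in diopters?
P = 1/f = 1.282 D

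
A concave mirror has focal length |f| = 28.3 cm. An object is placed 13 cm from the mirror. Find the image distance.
f = +28.3 cm (concave); 1/di = 1/f − 1/do → di = -24.05 cm (virtual image, behind mirror)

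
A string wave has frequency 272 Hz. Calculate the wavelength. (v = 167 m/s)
λ = v/f = 0.614 m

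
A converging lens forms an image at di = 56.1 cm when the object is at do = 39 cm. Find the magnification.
M = −di/do = -1.438 (inverted image)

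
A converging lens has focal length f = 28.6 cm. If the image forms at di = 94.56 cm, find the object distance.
1/do = 1/f − 1/di → do = 41 cm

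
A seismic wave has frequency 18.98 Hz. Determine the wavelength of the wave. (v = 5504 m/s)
λ = v/f = 290 m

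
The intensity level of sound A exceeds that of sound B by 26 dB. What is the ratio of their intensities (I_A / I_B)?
I_A/I_B = 10^(Δβ/10) = 398.1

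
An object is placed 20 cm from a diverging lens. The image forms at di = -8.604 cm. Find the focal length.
1/f = 1/do + 1/di → f = -15.1 cm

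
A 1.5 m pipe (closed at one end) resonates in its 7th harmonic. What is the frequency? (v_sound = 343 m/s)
fₙ = nv/(4L) = 400.2 Hz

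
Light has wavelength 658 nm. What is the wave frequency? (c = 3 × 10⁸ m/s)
f = c/λ = 4.559 × 10¹⁴ Hz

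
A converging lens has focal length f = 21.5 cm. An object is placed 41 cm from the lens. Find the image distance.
1/di = 1/f − 1/do → di = 45.21 cm (real image)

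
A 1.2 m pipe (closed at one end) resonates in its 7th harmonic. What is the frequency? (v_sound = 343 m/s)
fₙ = nv/(4L) = 500.2 Hz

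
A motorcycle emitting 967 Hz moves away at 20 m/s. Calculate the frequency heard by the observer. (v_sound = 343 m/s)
f_obs = f·v/(v + v_s) = 913.7 Hz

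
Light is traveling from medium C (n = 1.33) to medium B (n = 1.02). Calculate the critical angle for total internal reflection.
θc = arcsin(n₂/n₁) = 50.08°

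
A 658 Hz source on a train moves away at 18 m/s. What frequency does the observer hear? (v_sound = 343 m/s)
f_obs = f·v/(v + v_s) = 625.2 Hz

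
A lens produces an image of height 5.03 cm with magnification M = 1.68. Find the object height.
ho = |hi|/|M| = 2.994 cm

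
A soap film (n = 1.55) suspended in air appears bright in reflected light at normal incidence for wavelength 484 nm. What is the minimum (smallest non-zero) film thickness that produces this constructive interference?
2nt = (m − ½)λ with m = 1 → t = (m − ½)λ/(2n) = 78.06 nm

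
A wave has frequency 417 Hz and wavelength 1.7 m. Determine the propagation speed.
v = fλ = 708.9 m/s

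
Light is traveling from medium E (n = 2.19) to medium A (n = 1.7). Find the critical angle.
θc = arcsin(n₂/n₁) = 50.92°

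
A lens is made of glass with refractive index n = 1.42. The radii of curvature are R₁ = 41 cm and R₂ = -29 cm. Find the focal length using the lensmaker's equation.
1/f = (n − 1)(1/R₁ − 1/R₂) → f = 40.44 cm (converging lens)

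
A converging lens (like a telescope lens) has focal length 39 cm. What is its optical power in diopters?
P = 1/f = 2.564 D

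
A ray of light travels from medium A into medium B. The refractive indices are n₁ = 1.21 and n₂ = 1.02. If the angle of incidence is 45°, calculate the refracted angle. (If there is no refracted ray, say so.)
sin θ₂ = (n₁/n₂)·sin θ₁ = 0.8388 → θ₂ = 57.02°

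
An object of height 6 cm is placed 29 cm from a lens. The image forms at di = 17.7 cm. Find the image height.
hi = (-di/do) × ho = -3.662 cm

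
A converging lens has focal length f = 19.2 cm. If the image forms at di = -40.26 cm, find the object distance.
1/do = 1/f − 1/di → do = 13 cm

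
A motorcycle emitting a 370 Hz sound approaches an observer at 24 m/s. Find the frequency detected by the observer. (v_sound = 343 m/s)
f_obs = f·v/(v − v_s) = 397.8 Hz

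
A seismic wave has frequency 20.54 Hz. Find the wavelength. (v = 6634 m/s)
λ = v/f = 323 m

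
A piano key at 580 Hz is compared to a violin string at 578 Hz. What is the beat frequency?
2 Hz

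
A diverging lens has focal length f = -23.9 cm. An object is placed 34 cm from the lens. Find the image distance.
1/di = 1/f − 1/do → di = -14.03 cm (virtual image)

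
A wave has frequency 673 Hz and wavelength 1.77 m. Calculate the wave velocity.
v = fλ = 1191 m/s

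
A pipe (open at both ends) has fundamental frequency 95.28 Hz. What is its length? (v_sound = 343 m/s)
L = v/(2f₁) = 1.8 m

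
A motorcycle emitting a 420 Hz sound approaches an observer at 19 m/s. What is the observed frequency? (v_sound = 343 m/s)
f_obs = f·v/(v − v_s) = 444.6 Hz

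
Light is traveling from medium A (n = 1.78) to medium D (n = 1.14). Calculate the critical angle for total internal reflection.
θc = arcsin(n₂/n₁) = 39.83°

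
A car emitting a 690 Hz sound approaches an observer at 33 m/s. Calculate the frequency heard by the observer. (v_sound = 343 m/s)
f_obs = f·v/(v − v_s) = 763.5 Hz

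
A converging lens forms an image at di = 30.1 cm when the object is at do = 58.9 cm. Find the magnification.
M = −di/do = -0.511 (inverted image)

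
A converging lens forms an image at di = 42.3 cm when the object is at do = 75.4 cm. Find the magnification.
M = −di/do = -0.561 (inverted image)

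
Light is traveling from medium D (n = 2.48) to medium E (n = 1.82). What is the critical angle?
θc = arcsin(n₂/n₁) = 47.21°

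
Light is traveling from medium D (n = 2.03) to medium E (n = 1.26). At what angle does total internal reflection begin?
θc = arcsin(n₂/n₁) = 38.37°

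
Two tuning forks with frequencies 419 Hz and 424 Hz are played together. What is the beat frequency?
5 Hz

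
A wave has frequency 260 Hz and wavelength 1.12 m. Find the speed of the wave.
v = fλ = 291.2 m/s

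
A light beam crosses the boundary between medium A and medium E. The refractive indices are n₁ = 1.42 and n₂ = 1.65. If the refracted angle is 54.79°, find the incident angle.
sin θ₁ = (n₂/n₁)·sin θ₂ → θ₁ = 71.69°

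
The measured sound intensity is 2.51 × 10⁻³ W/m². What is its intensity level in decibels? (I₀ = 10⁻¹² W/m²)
β = 10·log₁₀(I/I₀) = 94 dB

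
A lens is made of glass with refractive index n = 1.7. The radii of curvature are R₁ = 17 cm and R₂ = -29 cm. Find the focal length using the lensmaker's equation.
1/f = (n − 1)(1/R₁ − 1/R₂) → f = 15.31 cm (converging lens)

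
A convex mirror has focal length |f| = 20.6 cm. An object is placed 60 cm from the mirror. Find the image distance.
f = −20.6 cm (convex); 1/di = 1/f − 1/do → di = -15.33 cm (virtual image, behind mirror)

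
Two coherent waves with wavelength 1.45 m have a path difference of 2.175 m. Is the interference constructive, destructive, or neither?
destructive — path difference = 1.5λ, an odd multiple of λ/2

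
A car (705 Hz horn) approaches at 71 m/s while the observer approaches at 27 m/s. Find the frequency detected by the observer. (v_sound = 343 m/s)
f_obs = f·(v + v_o)/(v − v_s) = 959 Hz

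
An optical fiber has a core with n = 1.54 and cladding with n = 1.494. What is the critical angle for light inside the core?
θc = arcsin(n_cladding/n_core) = 75.96°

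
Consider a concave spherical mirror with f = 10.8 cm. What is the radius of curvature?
R = 2|f| = 21.6 cm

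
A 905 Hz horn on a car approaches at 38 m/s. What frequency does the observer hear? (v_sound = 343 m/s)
f_obs = f·v/(v − v_s) = 1018 Hz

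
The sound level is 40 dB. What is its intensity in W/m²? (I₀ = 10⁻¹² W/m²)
I = I₀·10^(β/10) = 1.00 × 10⁻⁸ W/m²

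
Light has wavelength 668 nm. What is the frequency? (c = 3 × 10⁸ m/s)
f = c/λ = 4.491 × 10¹⁴ Hz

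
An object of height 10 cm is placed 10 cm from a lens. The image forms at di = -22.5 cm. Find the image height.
hi = (-di/do) × ho = 22.5 cm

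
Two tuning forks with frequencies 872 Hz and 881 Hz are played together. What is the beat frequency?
9 Hz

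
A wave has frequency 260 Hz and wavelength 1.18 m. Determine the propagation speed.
v = fλ = 306.8 m/s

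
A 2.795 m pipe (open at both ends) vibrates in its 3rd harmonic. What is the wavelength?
λₙ = 2L/n = 1.863 m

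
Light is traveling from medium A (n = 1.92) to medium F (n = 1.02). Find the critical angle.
θc = arcsin(n₂/n₁) = 32.09°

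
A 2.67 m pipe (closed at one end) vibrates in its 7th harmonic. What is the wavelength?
λₙ = 4L/n = 1.526 m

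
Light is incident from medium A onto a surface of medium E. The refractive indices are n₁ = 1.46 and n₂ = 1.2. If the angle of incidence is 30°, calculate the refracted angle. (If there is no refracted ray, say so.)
sin θ₂ = (n₁/n₂)·sin θ₁ = 0.6083 → θ₂ = 37.47°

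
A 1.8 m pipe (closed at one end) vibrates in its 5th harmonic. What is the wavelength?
λₙ = 4L/n = 1.44 m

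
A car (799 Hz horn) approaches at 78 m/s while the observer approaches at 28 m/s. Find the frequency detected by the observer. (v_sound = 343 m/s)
f_obs = f·(v + v_o)/(v − v_s) = 1119 Hz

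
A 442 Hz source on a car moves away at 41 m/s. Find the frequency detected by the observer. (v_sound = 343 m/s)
f_obs = f·v/(v + v_s) = 394.8 Hz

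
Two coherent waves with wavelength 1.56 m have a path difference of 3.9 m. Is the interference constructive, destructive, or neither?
destructive — path difference = 2.5λ, an odd multiple of λ/2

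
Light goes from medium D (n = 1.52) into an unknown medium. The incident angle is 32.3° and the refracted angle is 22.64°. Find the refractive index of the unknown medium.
n₂ = n₁·sin θ₁ / sin θ₂ = 2.11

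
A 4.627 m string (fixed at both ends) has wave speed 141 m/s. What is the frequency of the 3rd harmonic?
fₙ = nv/(2L) = 45.71 Hz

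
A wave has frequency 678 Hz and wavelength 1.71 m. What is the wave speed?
v = fλ = 1159 m/s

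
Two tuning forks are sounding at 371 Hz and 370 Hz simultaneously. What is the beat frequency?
1 Hz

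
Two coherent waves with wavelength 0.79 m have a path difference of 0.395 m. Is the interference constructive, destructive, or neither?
destructive — path difference = 0.5λ, an odd multiple of λ/2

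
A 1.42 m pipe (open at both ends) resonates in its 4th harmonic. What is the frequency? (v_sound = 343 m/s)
fₙ = nv/(2L) = 483.1 Hz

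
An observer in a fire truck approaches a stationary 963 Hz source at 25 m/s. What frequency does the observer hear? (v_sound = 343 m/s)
f_obs = f·(v + v_o)/v = 1033 Hz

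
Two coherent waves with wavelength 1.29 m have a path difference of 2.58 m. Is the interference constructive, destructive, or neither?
constructive — path difference = 2λ, a whole number of wavelengths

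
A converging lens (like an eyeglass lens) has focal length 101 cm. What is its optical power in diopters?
P = 1/f = 0.9901 D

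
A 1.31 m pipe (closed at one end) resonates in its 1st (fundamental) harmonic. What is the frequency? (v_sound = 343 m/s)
fₙ = nv/(4L) = 65.46 Hz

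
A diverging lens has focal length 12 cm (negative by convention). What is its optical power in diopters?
P = 1/f = -8.333 D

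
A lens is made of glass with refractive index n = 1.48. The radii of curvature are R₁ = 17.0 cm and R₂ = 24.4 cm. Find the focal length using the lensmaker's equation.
1/f = (n − 1)(1/R₁ − 1/R₂) → f = 116.8 cm (converging lens)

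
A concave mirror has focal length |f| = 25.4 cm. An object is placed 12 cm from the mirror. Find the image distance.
f = +25.4 cm (concave); 1/di = 1/f − 1/do → di = -22.75 cm (virtual image, behind mirror)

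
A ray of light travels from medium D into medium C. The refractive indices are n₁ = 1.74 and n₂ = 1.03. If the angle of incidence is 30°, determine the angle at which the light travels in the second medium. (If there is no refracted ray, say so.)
sin θ₂ = (n₁/n₂)·sin θ₁ = 0.8447 → θ₂ = 57.64°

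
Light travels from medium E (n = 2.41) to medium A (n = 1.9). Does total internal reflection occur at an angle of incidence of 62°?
θc = arcsin(n₂/n₁) = 52.03°; 62° > θc, so yes — total internal reflection.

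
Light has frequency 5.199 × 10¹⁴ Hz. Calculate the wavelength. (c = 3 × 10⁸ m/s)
λ = c/f = 577 nm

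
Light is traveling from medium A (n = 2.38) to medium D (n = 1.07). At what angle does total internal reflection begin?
θc = arcsin(n₂/n₁) = 26.72°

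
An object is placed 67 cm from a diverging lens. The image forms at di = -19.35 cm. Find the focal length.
1/f = 1/do + 1/di → f = -27.21 cm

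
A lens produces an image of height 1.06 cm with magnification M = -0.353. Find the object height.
ho = |hi|/|M| = 3.003 cm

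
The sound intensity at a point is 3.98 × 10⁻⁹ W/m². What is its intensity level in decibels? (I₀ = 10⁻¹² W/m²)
β = 10·log₁₀(I/I₀) = 36 dB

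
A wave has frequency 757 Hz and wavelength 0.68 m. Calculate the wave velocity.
v = fλ = 514.8 m/s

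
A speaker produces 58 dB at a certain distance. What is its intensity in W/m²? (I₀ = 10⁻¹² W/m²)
I = I₀·10^(β/10) = 6.31 × 10⁻⁷ W/m²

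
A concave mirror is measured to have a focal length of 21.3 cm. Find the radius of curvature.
R = 2|f| = 42.6 cm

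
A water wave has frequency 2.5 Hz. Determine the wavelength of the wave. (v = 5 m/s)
λ = v/f = 2 m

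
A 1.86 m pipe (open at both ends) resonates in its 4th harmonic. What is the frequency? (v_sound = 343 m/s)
fₙ = nv/(2L) = 368.8 Hz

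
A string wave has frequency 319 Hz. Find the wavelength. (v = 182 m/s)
λ = v/f = 0.5705 m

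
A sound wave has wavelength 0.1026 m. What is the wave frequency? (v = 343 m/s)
f = v/λ = 3343 Hz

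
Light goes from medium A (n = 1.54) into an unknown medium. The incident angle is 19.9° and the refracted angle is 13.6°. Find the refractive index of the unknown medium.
n₂ = n₁·sin θ₁ / sin θ₂ = 2.229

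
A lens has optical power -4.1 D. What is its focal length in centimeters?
f = 1/P = -24.39 cm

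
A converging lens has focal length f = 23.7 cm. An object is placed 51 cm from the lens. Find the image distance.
1/di = 1/f − 1/do → di = 44.27 cm (real image)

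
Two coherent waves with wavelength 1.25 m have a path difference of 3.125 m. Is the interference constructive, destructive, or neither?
destructive — path difference = 2.5λ, an odd multiple of λ/2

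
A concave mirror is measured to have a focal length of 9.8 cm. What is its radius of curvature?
R = 2|f| = 19.6 cm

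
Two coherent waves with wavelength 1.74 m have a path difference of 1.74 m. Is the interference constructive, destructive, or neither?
constructive — path difference = 1λ, a whole number of wavelengths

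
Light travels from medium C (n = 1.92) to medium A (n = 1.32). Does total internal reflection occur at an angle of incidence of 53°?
θc = arcsin(n₂/n₁) = 43.43°; 53° > θc, so yes — total internal reflection.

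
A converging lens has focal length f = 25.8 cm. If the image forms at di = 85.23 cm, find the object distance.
1/do = 1/f − 1/di → do = 37 cm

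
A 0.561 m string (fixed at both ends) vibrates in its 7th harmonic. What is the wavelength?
λₙ = 2L/n = 0.1603 m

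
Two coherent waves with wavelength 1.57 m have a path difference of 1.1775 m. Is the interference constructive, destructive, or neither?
neither (partial) — path difference = 0.75λ, neither a whole number of wavelengths nor an odd multiple of λ/2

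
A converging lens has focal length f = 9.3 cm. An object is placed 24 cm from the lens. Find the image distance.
1/di = 1/f − 1/do → di = 15.18 cm (real image)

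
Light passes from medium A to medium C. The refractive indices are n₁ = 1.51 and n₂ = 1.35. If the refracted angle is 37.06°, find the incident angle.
sin θ₁ = (n₂/n₁)·sin θ₂ → θ₁ = 32.6°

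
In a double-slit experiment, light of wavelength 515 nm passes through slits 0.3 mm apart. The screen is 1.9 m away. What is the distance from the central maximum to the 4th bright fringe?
y = mλL/d = 13.05 mm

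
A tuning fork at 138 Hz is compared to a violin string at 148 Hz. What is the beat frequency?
10 Hz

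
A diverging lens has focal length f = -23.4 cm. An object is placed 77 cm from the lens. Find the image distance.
1/di = 1/f − 1/do → di = -17.95 cm (virtual image)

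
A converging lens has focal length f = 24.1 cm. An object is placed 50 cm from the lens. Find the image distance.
1/di = 1/f − 1/do → di = 46.53 cm (real image)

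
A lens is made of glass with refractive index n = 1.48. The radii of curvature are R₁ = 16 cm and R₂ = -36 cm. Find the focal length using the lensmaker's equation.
1/f = (n − 1)(1/R₁ − 1/R₂) → f = 23.08 cm (converging lens)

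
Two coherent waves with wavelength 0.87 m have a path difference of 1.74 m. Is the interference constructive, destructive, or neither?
constructive — path difference = 2λ, a whole number of wavelengths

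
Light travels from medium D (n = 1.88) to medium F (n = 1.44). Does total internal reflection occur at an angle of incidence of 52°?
θc = arcsin(n₂/n₁) = 49.99°; 52° > θc, so yes — total internal reflection.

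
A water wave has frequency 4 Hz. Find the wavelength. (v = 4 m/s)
λ = v/f = 1 m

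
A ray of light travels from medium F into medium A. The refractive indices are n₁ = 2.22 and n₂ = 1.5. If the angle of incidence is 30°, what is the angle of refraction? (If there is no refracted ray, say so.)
sin θ₂ = (n₁/n₂)·sin θ₁ = 0.74 → θ₂ = 47.73°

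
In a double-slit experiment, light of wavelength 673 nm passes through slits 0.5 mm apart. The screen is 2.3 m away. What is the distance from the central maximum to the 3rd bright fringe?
y = mλL/d = 9.287 mm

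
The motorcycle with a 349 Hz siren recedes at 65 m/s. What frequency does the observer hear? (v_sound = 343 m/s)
f_obs = f·v/(v + v_s) = 293.4 Hz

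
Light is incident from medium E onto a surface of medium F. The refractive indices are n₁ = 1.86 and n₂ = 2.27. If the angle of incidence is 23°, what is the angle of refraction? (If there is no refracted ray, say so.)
sin θ₂ = (n₁/n₂)·sin θ₁ = 0.3202 → θ₂ = 18.67°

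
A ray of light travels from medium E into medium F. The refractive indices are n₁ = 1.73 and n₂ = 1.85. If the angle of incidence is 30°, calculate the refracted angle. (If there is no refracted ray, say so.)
sin θ₂ = (n₁/n₂)·sin θ₁ = 0.4676 → θ₂ = 27.88°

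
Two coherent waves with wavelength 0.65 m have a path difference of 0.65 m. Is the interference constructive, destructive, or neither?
constructive — path difference = 1λ, a whole number of wavelengths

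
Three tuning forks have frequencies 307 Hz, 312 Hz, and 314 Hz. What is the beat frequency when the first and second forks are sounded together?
5 Hz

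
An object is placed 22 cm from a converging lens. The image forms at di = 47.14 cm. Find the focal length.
1/f = 1/do + 1/di → f = 15 cm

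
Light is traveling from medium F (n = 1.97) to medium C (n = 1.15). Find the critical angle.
θc = arcsin(n₂/n₁) = 35.72°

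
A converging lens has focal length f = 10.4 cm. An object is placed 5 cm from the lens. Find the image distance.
1/di = 1/f − 1/do → di = -9.63 cm (virtual image)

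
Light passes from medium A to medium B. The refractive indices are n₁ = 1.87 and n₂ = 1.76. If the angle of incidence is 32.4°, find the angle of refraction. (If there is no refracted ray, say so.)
sin θ₂ = (n₁/n₂)·sin θ₁ = 0.5693 → θ₂ = 34.7°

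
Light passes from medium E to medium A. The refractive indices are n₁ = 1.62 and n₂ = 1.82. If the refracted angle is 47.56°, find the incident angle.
sin θ₁ = (n₂/n₁)·sin θ₂ → θ₁ = 56.01°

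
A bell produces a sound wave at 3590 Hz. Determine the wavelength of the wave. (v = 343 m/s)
λ = v/f = 0.09554 m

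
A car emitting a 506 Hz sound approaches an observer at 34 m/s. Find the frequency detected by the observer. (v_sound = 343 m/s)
f_obs = f·v/(v − v_s) = 561.7 Hz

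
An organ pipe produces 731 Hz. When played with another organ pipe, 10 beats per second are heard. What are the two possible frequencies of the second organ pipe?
f₂ = 731 ± 10 Hz → 741 Hz or 721 Hz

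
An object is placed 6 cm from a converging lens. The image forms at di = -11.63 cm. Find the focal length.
1/f = 1/do + 1/di → f = 12.39 cm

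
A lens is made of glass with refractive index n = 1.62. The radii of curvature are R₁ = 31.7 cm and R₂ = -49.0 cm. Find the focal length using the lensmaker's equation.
1/f = (n − 1)(1/R₁ − 1/R₂) → f = 31.04 cm (converging lens)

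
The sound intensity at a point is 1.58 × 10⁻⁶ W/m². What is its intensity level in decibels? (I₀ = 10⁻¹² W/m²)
β = 10·log₁₀(I/I₀) = 61.99 dB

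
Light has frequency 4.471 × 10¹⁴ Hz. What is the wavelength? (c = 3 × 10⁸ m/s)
λ = c/f = 671 nm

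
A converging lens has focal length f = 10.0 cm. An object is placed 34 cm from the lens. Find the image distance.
1/di = 1/f − 1/do → di = 14.17 cm (real image)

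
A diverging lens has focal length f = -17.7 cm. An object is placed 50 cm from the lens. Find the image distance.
1/di = 1/f − 1/do → di = -13.07 cm (virtual image)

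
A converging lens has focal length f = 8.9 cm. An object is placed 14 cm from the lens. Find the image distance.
1/di = 1/f − 1/do → di = 24.43 cm (real image)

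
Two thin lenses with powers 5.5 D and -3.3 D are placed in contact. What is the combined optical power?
P_total = P₁ + P₂ = 2.2 D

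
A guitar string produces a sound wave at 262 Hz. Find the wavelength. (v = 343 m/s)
λ = v/f = 1.309 m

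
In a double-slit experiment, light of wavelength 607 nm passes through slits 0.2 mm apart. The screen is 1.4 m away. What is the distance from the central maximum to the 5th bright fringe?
y = mλL/d = 21.25 mm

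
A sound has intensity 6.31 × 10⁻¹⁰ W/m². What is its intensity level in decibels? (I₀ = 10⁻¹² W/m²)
β = 10·log₁₀(I/I₀) = 28 dB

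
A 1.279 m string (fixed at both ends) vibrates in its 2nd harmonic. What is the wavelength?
λₙ = 2L/n = 1.279 m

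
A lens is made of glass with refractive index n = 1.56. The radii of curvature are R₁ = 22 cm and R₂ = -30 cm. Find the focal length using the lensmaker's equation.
1/f = (n − 1)(1/R₁ − 1/R₂) → f = 22.66 cm (converging lens)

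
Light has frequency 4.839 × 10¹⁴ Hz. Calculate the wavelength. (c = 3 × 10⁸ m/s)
λ = c/f = 620 nm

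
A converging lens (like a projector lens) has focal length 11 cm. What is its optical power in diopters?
P = 1/f = 9.091 D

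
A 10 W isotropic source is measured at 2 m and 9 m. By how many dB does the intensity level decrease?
Δβ = 20·log₁₀(r₂/r₁) = 13.06 dB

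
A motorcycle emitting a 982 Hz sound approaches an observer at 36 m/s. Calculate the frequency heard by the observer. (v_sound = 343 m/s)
f_obs = f·v/(v − v_s) = 1097 Hz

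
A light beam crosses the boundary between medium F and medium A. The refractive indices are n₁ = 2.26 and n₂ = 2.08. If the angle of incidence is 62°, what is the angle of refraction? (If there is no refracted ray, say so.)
sin θ₂ = (n₁/n₂)·sin θ₁ = 0.9594 → θ₂ = 73.61°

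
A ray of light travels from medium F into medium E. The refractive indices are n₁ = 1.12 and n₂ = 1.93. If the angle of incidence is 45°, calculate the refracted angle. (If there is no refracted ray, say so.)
sin θ₂ = (n₁/n₂)·sin θ₁ = 0.4103 → θ₂ = 24.23°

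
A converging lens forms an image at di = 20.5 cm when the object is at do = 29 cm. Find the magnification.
M = −di/do = -0.7069 (inverted image)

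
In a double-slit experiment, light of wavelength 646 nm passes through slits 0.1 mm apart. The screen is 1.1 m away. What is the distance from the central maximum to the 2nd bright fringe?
y = mλL/d = 14.21 mm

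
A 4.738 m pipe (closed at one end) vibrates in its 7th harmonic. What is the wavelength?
λₙ = 4L/n = 2.707 m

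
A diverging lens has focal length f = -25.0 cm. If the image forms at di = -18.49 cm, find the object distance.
1/do = 1/f − 1/di → do = 71.01 cm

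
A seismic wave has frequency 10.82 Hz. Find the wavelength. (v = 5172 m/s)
λ = v/f = 478 m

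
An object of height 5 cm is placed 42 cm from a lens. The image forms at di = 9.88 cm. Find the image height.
hi = (-di/do) × ho = -1.176 cm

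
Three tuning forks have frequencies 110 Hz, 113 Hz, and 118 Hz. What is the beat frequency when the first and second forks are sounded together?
3 Hz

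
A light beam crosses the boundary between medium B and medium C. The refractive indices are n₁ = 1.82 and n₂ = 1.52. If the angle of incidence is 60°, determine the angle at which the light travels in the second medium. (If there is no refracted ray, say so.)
sin θ₂ = (n₁/n₂)·sin θ₁ = 1.037 > 1, so there is no refracted ray — the light undergoes total internal reflection.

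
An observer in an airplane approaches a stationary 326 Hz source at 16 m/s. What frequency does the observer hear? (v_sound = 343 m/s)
f_obs = f·(v + v_o)/v = 341.2 Hz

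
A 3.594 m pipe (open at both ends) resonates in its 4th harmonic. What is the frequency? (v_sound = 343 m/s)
fₙ = nv/(2L) = 190.9 Hz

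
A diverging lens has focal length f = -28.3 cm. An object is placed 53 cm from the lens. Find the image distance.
1/di = 1/f − 1/do → di = -18.45 cm (virtual image)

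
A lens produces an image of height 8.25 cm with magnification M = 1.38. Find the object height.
ho = |hi|/|M| = 5.978 cm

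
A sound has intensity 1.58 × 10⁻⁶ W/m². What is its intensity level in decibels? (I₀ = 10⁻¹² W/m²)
β = 10·log₁₀(I/I₀) = 61.99 dB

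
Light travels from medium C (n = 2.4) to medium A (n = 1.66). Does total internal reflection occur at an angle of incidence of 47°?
θc = arcsin(n₂/n₁) = 43.76°; 47° > θc, so yes — total internal reflection.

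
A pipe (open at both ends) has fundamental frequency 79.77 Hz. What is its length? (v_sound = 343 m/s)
L = v/(2f₁) = 2.15 m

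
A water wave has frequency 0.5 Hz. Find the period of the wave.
T = 1/f = 2 s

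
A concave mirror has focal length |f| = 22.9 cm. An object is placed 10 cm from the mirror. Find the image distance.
f = +22.9 cm (concave); 1/di = 1/f − 1/do → di = -17.75 cm (virtual image, behind mirror)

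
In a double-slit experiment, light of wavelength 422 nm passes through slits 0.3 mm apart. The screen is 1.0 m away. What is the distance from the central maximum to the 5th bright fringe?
y = mλL/d = 7.033 mm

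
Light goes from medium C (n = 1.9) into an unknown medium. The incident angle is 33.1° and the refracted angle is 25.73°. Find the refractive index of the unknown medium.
n₂ = n₁·sin θ₁ / sin θ₂ = 2.39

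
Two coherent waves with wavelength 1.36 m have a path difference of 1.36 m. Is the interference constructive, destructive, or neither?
constructive — path difference = 1λ, a whole number of wavelengths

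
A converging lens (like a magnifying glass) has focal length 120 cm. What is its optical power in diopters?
P = 1/f = 0.8333 D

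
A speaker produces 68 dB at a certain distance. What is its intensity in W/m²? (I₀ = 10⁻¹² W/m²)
I = I₀·10^(β/10) = 6.31 × 10⁻⁶ W/m²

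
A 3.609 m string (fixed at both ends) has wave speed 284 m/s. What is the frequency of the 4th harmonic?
fₙ = nv/(2L) = 157.4 Hz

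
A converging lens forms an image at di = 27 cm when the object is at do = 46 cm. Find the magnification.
M = −di/do = -0.587 (inverted image)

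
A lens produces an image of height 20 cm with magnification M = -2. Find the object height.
ho = |hi|/|M| = 10 cm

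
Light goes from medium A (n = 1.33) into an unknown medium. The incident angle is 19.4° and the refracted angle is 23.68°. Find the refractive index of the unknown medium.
n₂ = n₁·sin θ₁ / sin θ₂ = 1.1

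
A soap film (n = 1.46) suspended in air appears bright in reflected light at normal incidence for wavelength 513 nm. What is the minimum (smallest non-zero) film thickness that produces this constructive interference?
2nt = (m − ½)λ with m = 1 → t = (m − ½)λ/(2n) = 87.84 nm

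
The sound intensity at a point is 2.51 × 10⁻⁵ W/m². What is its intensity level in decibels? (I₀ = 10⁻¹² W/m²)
β = 10·log₁₀(I/I₀) = 74 dB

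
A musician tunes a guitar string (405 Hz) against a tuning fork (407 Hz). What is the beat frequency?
2 Hz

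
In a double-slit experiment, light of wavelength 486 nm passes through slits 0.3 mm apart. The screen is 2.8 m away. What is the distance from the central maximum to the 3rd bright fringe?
y = mλL/d = 13.61 mm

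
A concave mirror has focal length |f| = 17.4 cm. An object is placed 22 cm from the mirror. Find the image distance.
f = +17.4 cm (concave); 1/di = 1/f − 1/do → di = 83.22 cm (real image, in front of mirror)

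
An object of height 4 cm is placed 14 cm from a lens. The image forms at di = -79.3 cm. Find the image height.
hi = (-di/do) × ho = 22.66 cm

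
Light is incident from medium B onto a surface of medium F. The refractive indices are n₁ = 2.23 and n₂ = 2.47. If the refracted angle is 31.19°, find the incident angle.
sin θ₁ = (n₂/n₁)·sin θ₂ → θ₁ = 35°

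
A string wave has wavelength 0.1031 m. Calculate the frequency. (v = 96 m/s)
f = v/λ = 931.1 Hz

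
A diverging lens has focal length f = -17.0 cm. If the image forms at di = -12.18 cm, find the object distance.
1/do = 1/f − 1/di → do = 42.96 cm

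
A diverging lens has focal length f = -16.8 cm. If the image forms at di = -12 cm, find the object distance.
1/do = 1/f − 1/di → do = 42 cm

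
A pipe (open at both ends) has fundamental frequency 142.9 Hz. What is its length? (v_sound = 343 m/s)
L = v/(2f₁) = 1.2 m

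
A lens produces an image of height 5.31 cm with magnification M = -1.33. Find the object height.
ho = |hi|/|M| = 3.992 cm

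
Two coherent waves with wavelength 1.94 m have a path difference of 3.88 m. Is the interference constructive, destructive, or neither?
constructive — path difference = 2λ, a whole number of wavelengths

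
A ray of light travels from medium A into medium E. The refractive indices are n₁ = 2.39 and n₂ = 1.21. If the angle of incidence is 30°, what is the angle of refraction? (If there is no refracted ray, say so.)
sin θ₂ = (n₁/n₂)·sin θ₁ = 0.9876 → θ₂ = 80.97°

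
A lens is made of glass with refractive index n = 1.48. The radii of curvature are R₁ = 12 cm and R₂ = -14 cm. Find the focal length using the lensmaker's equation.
1/f = (n − 1)(1/R₁ − 1/R₂) → f = 13.46 cm (converging lens)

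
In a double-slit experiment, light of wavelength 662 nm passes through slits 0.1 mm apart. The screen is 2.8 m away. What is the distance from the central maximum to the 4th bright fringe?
y = mλL/d = 74.14 mm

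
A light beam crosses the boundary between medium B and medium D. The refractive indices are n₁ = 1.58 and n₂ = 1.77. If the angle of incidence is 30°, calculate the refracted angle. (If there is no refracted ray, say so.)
sin θ₂ = (n₁/n₂)·sin θ₁ = 0.4463 → θ₂ = 26.51°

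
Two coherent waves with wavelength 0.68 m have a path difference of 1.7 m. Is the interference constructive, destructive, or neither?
destructive — path difference = 2.5λ, an odd multiple of λ/2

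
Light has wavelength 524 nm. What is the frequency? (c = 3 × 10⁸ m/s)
f = c/λ = 5.725 × 10¹⁴ Hz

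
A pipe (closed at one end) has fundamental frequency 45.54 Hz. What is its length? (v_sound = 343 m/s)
L = v/(4f₁) = 1.883 m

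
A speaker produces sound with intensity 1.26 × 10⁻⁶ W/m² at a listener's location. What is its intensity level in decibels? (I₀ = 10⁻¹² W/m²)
β = 10·log₁₀(I/I₀) = 61 dB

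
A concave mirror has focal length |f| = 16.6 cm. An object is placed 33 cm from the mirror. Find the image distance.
f = +16.6 cm (concave); 1/di = 1/f − 1/do → di = 33.4 cm (real image, in front of mirror)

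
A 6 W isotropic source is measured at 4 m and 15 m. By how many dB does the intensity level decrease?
Δβ = 20·log₁₀(r₂/r₁) = 11.48 dB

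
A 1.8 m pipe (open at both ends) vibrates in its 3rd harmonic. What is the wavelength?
λₙ = 2L/n = 1.2 m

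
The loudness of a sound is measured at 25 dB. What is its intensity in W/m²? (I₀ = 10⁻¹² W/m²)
I = I₀·10^(β/10) = 3.16 × 10⁻¹⁰ W/m²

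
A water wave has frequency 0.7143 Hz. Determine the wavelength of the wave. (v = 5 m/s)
λ = v/f = 7 m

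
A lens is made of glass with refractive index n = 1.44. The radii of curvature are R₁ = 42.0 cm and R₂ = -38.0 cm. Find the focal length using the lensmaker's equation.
1/f = (n − 1)(1/R₁ − 1/R₂) → f = 45.34 cm (converging lens)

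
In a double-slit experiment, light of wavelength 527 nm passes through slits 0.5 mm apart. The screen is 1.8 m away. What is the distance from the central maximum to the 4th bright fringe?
y = mλL/d = 7.589 mm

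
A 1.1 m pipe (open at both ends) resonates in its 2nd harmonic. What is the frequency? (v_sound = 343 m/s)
fₙ = nv/(2L) = 311.8 Hz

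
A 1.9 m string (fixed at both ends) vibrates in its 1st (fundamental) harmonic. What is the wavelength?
λₙ = 2L/n = 3.8 m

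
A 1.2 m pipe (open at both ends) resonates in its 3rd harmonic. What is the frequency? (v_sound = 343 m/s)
fₙ = nv/(2L) = 428.8 Hz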